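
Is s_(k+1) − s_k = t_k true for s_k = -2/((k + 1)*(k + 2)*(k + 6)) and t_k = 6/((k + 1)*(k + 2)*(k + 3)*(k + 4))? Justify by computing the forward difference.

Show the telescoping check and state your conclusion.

Invalid: residual 12*(-2*k - 11)/(k**6 + 23*k**5 + 207*k**4 + 925*k**3 + 2144*k**2 + 2412*k + 1008) ≠ 0.

s_(k+1) = -2/((k + 2)*(k + 3)*(k + 7))
s_(k+1) − s_k = 6*(k + 5)/(k**5 + 19*k**4 + 131*k**3 + 401*k**2 + 540*k + 252)
(s_(k+1) − s_k) − t_k = 12*(-2*k - 11)/(k**6 + 23*k**5 + 207*k**4 + 925*k**3 + 2144*k**2 + 2412*k + 1008)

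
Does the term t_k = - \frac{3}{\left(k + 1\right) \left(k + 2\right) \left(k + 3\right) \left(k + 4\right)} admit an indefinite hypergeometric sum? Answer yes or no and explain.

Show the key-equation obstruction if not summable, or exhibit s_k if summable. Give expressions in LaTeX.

r(k) = (k + 1)/(k + 5) after simplifying.
Gosper form: A/B · C(k+1)/C(k) with A=k + 1, B=k + 5, C=1.
Solve (k + 1)·f(k+1) − (k + 4)·f(k) = 1.
deg f ≤ 3 (via 1,1,0).
Match coefficients ⇒ f(k) = k*(k**2 + 6*k + 11)/18.
Then R = B(k−1)f/C = k*(k + 4)*(k**2 + 6*k + 11)/18, so s_k = R(k)·t_k = k*(-k**2 - 6*k - 11)/(6*(k + 1)*(k + 2)*(k + 3)).
Verify: -3/(k**4 + 10*k**3 + 35*k**2 + 50*k + 24) matches t_k.

Yes. s_k = \frac{k \left(- k^{2} - 6 k - 11\right)}{6 \left(k + 1\right) \left(k + 2\right) \left(k + 3\right)}.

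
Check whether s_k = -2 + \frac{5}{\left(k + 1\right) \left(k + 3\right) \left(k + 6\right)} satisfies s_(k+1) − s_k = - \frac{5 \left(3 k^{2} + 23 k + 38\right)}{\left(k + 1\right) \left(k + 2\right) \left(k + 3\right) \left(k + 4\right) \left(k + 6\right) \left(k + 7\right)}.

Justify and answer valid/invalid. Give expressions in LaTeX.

s_(k+1) = -2 + 5/((k + 2)*(k + 4)*(k + 7))
s_(k+1) − s_k = 5/((k + 2)*(k + 4)*(k + 7)) - 5/((k + 1)*(k + 3)*(k + 6))
(s_(k+1) − s_k) − t_k = 0

Valid — Δs_k = t_k.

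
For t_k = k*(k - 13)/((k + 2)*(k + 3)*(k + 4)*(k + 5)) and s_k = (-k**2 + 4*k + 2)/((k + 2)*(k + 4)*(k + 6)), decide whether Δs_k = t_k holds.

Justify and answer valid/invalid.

Invalid: residual 6*(-k**3 + 3*k**2 + 50*k + 5)/(k**6 + 27*k**5 + 295*k**4 + 1665*k**3 + 5104*k**2 + 8028*k + 5040) ≠ 0.

s_(k+1) = (4*k - (k + 1)**2 + 6)/((k + 3)*(k + 5)*(k + 7))
s_(k+1) − s_k = (k**4 - 6*k**3 - 109*k**2 - 246*k + 30)/(k**6 + 27*k**5 + 295*k**4 + 1665*k**3 + 5104*k**2 + 8028*k + 5040)
(s_(k+1) − s_k) − t_k = 6*(-k**3 + 3*k**2 + 50*k + 5)/(k**6 + 27*k**5 + 295*k**4 + 1665*k**3 + 5104*k**2 + 8028*k + 5040)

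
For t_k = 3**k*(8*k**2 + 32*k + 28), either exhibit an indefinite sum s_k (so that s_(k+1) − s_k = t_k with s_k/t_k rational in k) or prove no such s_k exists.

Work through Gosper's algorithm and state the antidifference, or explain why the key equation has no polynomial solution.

s_k = 3**k*(4*k**2 + 4*k + 2)

Ratio r(k) = 3*(2*k**2 + 12*k + 17)/(2*k**2 + 8*k + 7).
Factor: A=3; B=1; C=k**2 + 4*k + 7/2.
Need (3)·f(k+1) − (1)·f(k) = k**2 + 4*k + 7/2.
deg f ≤ 2 (via 0,0,2).
Coefficient equations give f(k) = (2*k**2 + 2*k + 1)/4.
Then R = B(k−1)f/C = (2*k**2 + 2*k + 1)/(2*(2*k**2 + 8*k + 7)), so s_k = R(k)·t_k = 3**k*(4*k**2 + 4*k + 2).
Verify: 3**k*(8*k**2 + 32*k + 28) matches t_k.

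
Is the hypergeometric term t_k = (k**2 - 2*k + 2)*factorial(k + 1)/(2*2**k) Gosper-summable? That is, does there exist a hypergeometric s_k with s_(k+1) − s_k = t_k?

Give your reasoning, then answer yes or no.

The ratio is (k**3 + 2*k**2 + k + 2)/(2*(k**2 - 2*k + 2)).
Factor: A=k/2 + 1; B=1; C=k**2 - 2*k + 2.
Set up (k/2 + 1)·f(k+1) − (1)·f(k) − (k**2 - 2*k + 2) = 0.
From deg A=1, deg B=0, deg C=2: d=1.
Match coefficients ⇒ f(k) = 2*(k - 3).
Get s_k = R·t_k = (k - 3)*factorial(k + 1)/2**k with R(k) = B(k−1)f(k)/C(k) = 2*(k - 3)/(k**2 - 2*k + 2).
Δs = (k**2 - 2*k + 2)*factorial(k + 1)/(2*2**k), as required.

Yes. s_k = (k - 3)*factorial(k + 1)/2**k.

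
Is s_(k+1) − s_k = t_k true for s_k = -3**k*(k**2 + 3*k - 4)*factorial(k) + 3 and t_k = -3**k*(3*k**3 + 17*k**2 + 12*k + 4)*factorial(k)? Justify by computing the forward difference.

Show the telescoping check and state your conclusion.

Valid: the claim telescopes to t_k.

s_(k+1) = -3*3**k*k**3*factorial(k) - 18*3**k*k**2*factorial(k) - 15*3**k*k*factorial(k) + 3
s_(k+1) − s_k = -3**k*(3*k**3 + 17*k**2 + 12*k + 4)*factorial(k)
(s_(k+1) − s_k) − t_k = 0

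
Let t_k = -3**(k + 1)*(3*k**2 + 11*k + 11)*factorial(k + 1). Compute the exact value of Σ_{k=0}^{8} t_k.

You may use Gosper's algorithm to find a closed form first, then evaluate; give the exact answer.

Σ = -2142770111997

Step 1: r(k) = 3*(3*k**3 + 23*k**2 + 59*k + 50)/(3*k**2 + 11*k + 11).
Gosper form: A/B · C(k+1)/C(k) with A=3*k + 6, B=1, C=k**2 + 11*k/3 + 11/3.
Need (3*k + 6)·f(k+1) − (1)·f(k) = k**2 + 11*k/3 + 11/3.
Bound: deg f ≤ 1.
Solve for f: f(k) = (k + 1)/3 (degree 1 ≤ 1).
R(k) = B(k−1)·f(k)/C(k) = (k + 1)/(3*k**2 + 11*k + 11); s_k = R·t_k = -3**(k + 1)*(k + 1)*factorial(k + 1).
Verify: -3**(k + 1)*(3*k**2 + 11*k + 11)*factorial(k + 1) matches t_k.
Telescoping: Σ = s_(9) − s_(0) = -2142770112000 − (-3) = -2142770111997.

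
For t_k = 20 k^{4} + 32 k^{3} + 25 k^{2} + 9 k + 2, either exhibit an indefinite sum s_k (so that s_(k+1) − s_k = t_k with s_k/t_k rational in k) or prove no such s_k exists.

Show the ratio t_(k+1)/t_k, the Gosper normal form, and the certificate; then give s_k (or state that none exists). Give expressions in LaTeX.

Ratio r(k) = (20*k**4 + 112*k**3 + 241*k**2 + 235*k + 88)/(20*k**4 + 32*k**3 + 25*k**2 + 9*k + 2).
Gosper form: A/B · C(k+1)/C(k) with A=1, B=1, C=k**4 + 8*k**3/5 + 5*k**2/4 + 9*k/20 + 1/10.
Key eq: (1)·f(k+1) = (1)·f(k) + (k**4 + 8*k**3/5 + 5*k**2/4 + 9*k/20 + 1/10).
d = 5 from the (0,0,4) case.
Coefficient equations give f(k) = k*(4*k**4 - 2*k**3 - k**2 + 1)/20.
Certificate R = B(k−1)f/C = k*(4*k**4 - 2*k**3 - k**2 + 1)/(20*k**4 + 32*k**3 + 25*k**2 + 9*k + 2) gives s_k = 4*k**5 - 2*k**4 - k**3 + k.
Verify: 20*k**4 + 32*k**3 + 25*k**2 + 9*k + 2 matches t_k.

s_k = 4 k^{5} - 2 k^{4} - k^{3} + k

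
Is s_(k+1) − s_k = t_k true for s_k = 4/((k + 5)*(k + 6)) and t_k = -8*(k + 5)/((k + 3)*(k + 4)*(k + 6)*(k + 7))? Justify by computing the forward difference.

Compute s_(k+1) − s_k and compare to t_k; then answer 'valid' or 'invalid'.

s_(k+1) = 4/((k + 6)*(k + 7))
s_(k+1) − s_k = -8/(k**3 + 18*k**2 + 107*k + 210)
(s_(k+1) − s_k) − t_k = 8*(3*k + 13)/(k**5 + 25*k**4 + 245*k**3 + 1175*k**2 + 2754*k + 2520)

Invalid: residual 8*(3*k + 13)/(k**5 + 25*k**4 + 245*k**3 + 1175*k**2 + 2754*k + 2520) ≠ 0.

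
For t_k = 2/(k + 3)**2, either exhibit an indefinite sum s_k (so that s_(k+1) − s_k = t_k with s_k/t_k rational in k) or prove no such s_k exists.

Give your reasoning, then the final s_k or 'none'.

The ratio is (k + 3)**2/(k + 4)**2.
Factor: A=k**2 + 6*k + 9; B=k**2 + 8*k + 16; C=1.
Set up (k**2 + 6*k + 9)·f(k+1) − (k**2 + 6*k + 9)·f(k) − (1) = 0.
From deg A=2, deg B=2, deg C=0: d=0.
Put f(k) = c0: A·f(k+1) − B(k−1)·f(k) − C = -1; need -1 = 0 — inconsistent ⇒ no f, not summable.

none (Gosper's algorithm certifies no s_k)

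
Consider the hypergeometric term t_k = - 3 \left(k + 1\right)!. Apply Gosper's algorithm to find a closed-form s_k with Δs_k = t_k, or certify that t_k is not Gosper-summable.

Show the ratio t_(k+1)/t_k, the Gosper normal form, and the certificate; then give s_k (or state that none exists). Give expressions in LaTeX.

not Gosper-summable; s_k does not exist

Step 1: r(k) = k + 2.
Take A(k)=k + 2, B(k)=1, C(k)=1.
Need (k + 2)·f(k+1) − (1)·f(k) = 1.
From deg A=1, deg B=0, deg C=0: d=-1.
d = -1 < 0 ⇒ no nonzero polynomial f; not summable.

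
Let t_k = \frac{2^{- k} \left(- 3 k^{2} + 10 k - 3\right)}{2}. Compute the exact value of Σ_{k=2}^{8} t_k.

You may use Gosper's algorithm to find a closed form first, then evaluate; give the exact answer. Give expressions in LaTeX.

Σ = -559/512

The ratio is (3*k**2 - 4*k - 4)/(2*(3*k**2 - 10*k + 3)).
So A=1/2 and B=1, with C=k**2 - 10*k/3 + 1.
Solve (1/2)·f(k+1) − (1)·f(k) = k**2 - 10*k/3 + 1.
Degrees (0,0,2) ⇒ d ≤ 2.
Coefficient equations give f(k) = -2*(3*k**2 - 4*k + 2)/3.
Certificate R = B(k−1)f/C = -2*(3*k**2 - 4*k + 2)/((k - 3)*(3*k - 1)) gives s_k = (3*k**2 - 4*k + 2)/2**k.
Verify: (-3*k**2 + 10*k - 3)/(2*2**k) matches t_k.
Σ_(k=2)^(8) t_k = s_(9) − s_(2) = 209/512 − (3/2) = -559/512.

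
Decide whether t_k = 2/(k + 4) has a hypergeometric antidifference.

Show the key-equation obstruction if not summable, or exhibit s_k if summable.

Compute t_(k+1)/t_k: get (k + 4)/(k + 5).
A = k + 4, B = k + 5, C = 1.
Need (k + 4)·f(k+1) − (k + 4)·f(k) = 1.
Bound: deg f ≤ 0.
Write f(k) = c0. Then LHS − RHS = -1, requiring -1 = 0: contradictory. No certificate.

No; the coefficient equations for f are inconsistent.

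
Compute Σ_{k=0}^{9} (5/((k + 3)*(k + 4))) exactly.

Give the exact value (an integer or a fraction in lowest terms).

Ratio r(k) = (k + 3)/(k + 5).
A = k + 3, B = k + 5, C = 1.
f must satisfy (k + 3)·f(k+1) − (k + 4)·f(k) = 1.
d = 1 from the (1,1,0) case.
Solving with deg f ≤ 1: f(k) = k/3.
Get s_k = R·t_k = 5*k/(3*(k + 3)) with R(k) = B(k−1)f(k)/C(k) = k*(k + 4)/3.
s_(k+1) − s_k = 5/(k**2 + 7*k + 12) = t_k.
Telescoping: Σ = s_(10) − s_(0) = 50/39 − (0) = 50/39.

Σ = 50/39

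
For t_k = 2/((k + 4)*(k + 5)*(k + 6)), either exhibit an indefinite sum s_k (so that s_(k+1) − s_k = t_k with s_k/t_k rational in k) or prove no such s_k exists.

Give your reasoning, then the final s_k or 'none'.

s_k = k*(k + 9)/(20*(k + 4)*(k + 5))

Ratio r(k) = (k + 4)/(k + 7).
Take A(k)=k + 4, B(k)=k + 7, C(k)=1.
Set up (k + 4)·f(k+1) − (k + 6)·f(k) − (1) = 0.
deg f ≤ 2 (via 1,1,0).
Coefficient equations give f(k) = k*(k + 9)/40.
So s_k = (B(k−1)f/C)·t_k = (k*(k + 6)*(k + 9)/40)·t_k = k*(k + 9)/(20*(k + 4)*(k + 5)).
Δs = 2/(k**3 + 15*k**2 + 74*k + 120), as required.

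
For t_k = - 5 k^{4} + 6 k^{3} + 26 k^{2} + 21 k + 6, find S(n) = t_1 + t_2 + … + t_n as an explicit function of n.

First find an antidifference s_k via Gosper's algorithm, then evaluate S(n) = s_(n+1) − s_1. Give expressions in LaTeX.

Step 1: r(k) = (5*k**4 + 14*k**3 - 14*k**2 - 71*k - 54)/(5*k**4 - 6*k**3 - 26*k**2 - 21*k - 6).
Gosper form: A/B · C(k+1)/C(k) with A=1, B=1, C=k**4 - 6*k**3/5 - 26*k**2/5 - 21*k/5 - 6/5.
Solve (1)·f(k+1) − (1)·f(k) = k**4 - 6*k**3/5 - 26*k**2/5 - 21*k/5 - 6/5.
d = 5 from the (0,0,4) case.
Coefficient equations give f(k) = k**2*(k + 1)*(k**2 - 5*k + 1)/5.
Then R = B(k−1)f/C = k**2*(k**2 - 5*k + 1)/(5*k**3 - 11*k**2 - 15*k - 6), so s_k = R(k)·t_k = k**2*(-k**3 + 4*k**2 + 4*k - 1).
s_(k+1) − s_k = -5*k**4 + 6*k**3 + 26*k**2 + 21*k + 6 = t_k.
Σ_(k=1)^n t_k = s_(n+1) − s_(1) = (-n**5 - n**4 + 10*n**3 + 25*n**2 + 21*n + 6) − (6), i.e. n*(-n**4 - n**3 + 10*n**2 + 25*n + 21).

S(n) = n \left(- n^{4} - n^{3} + 10 n^{2} + 25 n + 21\right)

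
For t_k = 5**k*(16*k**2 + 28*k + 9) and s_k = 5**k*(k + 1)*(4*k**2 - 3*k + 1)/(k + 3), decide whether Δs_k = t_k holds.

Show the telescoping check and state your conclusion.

Invalid: residual 5**k*(-32*k**3 - 144*k**2 - 192*k - 52)/(k**2 + 7*k + 12) ≠ 0.

s_(k+1) = 5**(k + 1)*(4*k**3 + 13*k**2 + 12*k + 4)/(k + 4)
s_(k+1) − s_k = 5**k*(16*k**4 + 108*k**3 + 253*k**2 + 207*k + 56)/(k**2 + 7*k + 12)
(s_(k+1) − s_k) − t_k = 5**k*(-32*k**3 - 144*k**2 - 192*k - 52)/(k**2 + 7*k + 12)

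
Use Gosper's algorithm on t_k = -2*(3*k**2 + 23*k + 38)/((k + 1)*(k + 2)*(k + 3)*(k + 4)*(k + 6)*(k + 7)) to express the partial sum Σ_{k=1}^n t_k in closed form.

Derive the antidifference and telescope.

t_(k+1)/t_k = (k + 1)*(k + 6)*(23*k + 3*(k + 1)**2 + 61)/((k + 5)*(k + 8)*(3*k**2 + 23*k + 38)).
Factor: A=k + 1; B=k + 8; C=k**3 + 38*k**2/3 + 51*k + 190/3.
f must satisfy (k + 1)·f(k+1) − (k + 7)·f(k) = k**3 + 38*k**2/3 + 51*k + 190/3.
deg f ≤ 6 (via 1,1,3).
A polynomial solution: f(k) = k*(k + 2)*(k + 4)*(k + 5)*(k**2 + 10*k + 27)/54.
Get s_k = R·t_k = k*(-k**2 - 10*k - 27)/(9*(k**3 + 10*k**2 + 27*k + 18)) with R(k) = B(k−1)f(k)/C(k) = k*(k + 2)*(k + 4)*(k + 7)*(k**2 + 10*k + 27)/(18*(3*k**2 + 23*k + 38)).
Check: Δs_k = 2*(-3*k**2 - 23*k - 38)/(k**6 + 23*k**5 + 207*k**4 + 925*k**3 + 2144*k**2 + 2412*k + 1008). ✓
Evaluate: s_(n+1) = (-n**3 - 13*n**2 - 50*n - 38)/(9*(n**3 + 13*n**2 + 50*n + 56)); subtract s_(1) = -19/252 ⇒ S(n) = n*(-n**2 - 13*n - 50)/(28*(n**3 + 13*n**2 + 50*n + 56)).

S(n) = n*(-n**2 - 13*n - 50)/(28*(n**3 + 13*n**2 + 50*n + 56))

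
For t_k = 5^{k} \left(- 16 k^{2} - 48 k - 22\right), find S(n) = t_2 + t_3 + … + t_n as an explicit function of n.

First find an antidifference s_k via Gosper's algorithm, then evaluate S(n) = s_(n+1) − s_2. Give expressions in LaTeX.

S(n) = - 20 \cdot 5^{n} n^{2} - 50 \cdot 5^{n} n - 20 \cdot 5^{n} + 450

Compute t_(k+1)/t_k: get 5*(8*k**2 + 40*k + 43)/(8*k**2 + 24*k + 11).
Normal form (A,B,C) = (5, 1, k**2 + 3*k + 11/8).
Key eq: (5)·f(k+1) = (1)·f(k) + (k**2 + 3*k + 11/8).
deg f ≤ 2 (via 0,0,2).
Match coefficients ⇒ f(k) = (k + 1)*(2*k - 1)/8.
Certificate R = B(k−1)f/C = (k + 1)*(2*k - 1)/(8*k**2 + 24*k + 11) gives s_k = 2*5**k*(-2*k**2 - k + 1).
Δs = 5**k*(-16*k**2 - 48*k - 22), as required.
s_(n+1) = 5**(n + 1)*(-4*n**2 - 10*n - 4) and s_(2) = -450, so S(n) = -20*5**n*n**2 - 50*5**n*n - 20*5**n + 450.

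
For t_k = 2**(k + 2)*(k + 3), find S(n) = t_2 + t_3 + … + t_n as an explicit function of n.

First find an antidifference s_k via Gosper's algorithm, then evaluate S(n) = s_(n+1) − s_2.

The ratio is 2*(k + 4)/(k + 3).
Gosper form: A/B · C(k+1)/C(k) with A=2, B=1, C=k + 3.
Solve (2)·f(k+1) − (1)·f(k) = k + 3.
d = 1 from the (0,0,1) case.
Coefficient equations give f(k) = k + 1.
Get s_k = R·t_k = 2**(k + 2)*(k + 1) with R(k) = B(k−1)f(k)/C(k) = (k + 1)/(k + 3).
Δs = 2**(k + 2)*(k + 3), as required.
Evaluate: s_(n+1) = 2**(n + 3)*(n + 2); subtract s_(2) = 48 ⇒ S(n) = 8*2**n*n + 16*2**n - 48.

S(n) = 8*2**n*n + 16*2**n - 48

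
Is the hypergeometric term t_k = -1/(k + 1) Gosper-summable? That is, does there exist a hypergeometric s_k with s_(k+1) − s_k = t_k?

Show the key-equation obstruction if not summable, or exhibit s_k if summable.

No. Not Gosper-summable.

Compute t_(k+1)/t_k: get (k + 1)/(k + 2).
Normal form (A,B,C) = (k + 1, k + 2, 1).
Set up (k + 1)·f(k+1) − (k + 1)·f(k) − (1) = 0.
Degrees (1,1,0) ⇒ d ≤ 0.
Generic f = c0 gives residual -1; -1 = 0 cannot hold, so t_k is not Gosper-summable.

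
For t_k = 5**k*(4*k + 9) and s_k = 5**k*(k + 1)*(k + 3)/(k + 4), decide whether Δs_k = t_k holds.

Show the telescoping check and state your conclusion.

s_(k+1) = 5**(k + 1)*(k + 2)*(k + 4)/(k + 5)
s_(k+1) − s_k = 5**k*(4*k**3 + 41*k**2 + 137*k + 145)/(k**2 + 9*k + 20)
(s_(k+1) − s_k) − t_k = 5**k*(-4*k**2 - 24*k - 35)/(k**2 + 9*k + 20)

Invalid: residual 5**k*(-4*k**2 - 24*k - 35)/(k**2 + 9*k + 20) ≠ 0.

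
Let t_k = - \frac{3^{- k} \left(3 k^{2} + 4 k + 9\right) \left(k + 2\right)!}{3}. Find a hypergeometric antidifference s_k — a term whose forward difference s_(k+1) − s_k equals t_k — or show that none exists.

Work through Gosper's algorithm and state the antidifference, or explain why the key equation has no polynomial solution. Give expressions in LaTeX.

s_k = - 3^{- k} \left(3 k + 1\right) \left(k + 2\right)!

Step 1: r(k) = (k + 3)*(4*k + 3*(k + 1)**2 + 13)/(3*(3*k**2 + 4*k + 9)).
Factor: A=k/3 + 1; B=1; C=k**2 + 4*k/3 + 3.
Key eq: (k/3 + 1)·f(k+1) = (1)·f(k) + (k**2 + 4*k/3 + 3).
d = 1 from the (1,0,2) case.
Solving with deg f ≤ 1: f(k) = 3*k + 1.
Then R = B(k−1)f/C = 3*(3*k + 1)/(3*k**2 + 4*k + 9), so s_k = R(k)·t_k = -(3*k + 1)*factorial(k + 2)/3**k.
Δs = -(3*k**2 + 4*k + 9)*factorial(k + 2)/(3*3**k), as required.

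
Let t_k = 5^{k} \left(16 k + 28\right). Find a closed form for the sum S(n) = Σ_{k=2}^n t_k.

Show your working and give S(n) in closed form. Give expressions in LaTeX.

S(n) = 20 \cdot 5^{n} n + 30 \cdot 5^{n} - 250

Compute t_(k+1)/t_k: get 5*(4*k + 11)/(4*k + 7).
Factor: A=5; B=1; C=k + 7/4.
Need (5)·f(k+1) − (1)·f(k) = k + 7/4.
Bound: deg f ≤ 1.
A polynomial solution: f(k) = (2*k + 1)/8.
R(k) = B(k−1)·f(k)/C(k) = (2*k + 1)/(2*(4*k + 7)); s_k = R·t_k = 5**k*(4*k + 2).
Verify: 5**k*(16*k + 28) matches t_k.
s_(n+1) = 5**(n + 1)*(4*n + 6) and s_(2) = 250, so S(n) = 20*5**n*n + 30*5**n - 250.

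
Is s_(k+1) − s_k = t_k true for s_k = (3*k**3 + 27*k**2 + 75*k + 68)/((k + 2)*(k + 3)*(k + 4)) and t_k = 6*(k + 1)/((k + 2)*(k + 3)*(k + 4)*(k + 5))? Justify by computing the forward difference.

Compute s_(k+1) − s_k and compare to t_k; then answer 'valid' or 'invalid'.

Valid — Δs_k = t_k.

s_(k+1) = (75*k + 3*(k + 1)**3 + 27*(k + 1)**2 + 143)/((k + 3)*(k + 4)*(k + 5))
s_(k+1) − s_k = 6*(k + 1)/(k**4 + 14*k**3 + 71*k**2 + 154*k + 120)
(s_(k+1) − s_k) − t_k = 0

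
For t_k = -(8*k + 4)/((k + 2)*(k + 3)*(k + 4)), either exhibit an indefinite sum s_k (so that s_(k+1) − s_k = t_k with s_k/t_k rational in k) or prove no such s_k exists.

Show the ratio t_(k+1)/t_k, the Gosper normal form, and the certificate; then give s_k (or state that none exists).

s_k = -k*(5*k + 1)/(3*(k + 2)*(k + 3))

Compute t_(k+1)/t_k: get (k + 2)*(2*k + 3)/((k + 5)*(2*k + 1)).
Normal form (A,B,C) = (k + 2, k + 5, k + 1/2).
Set up (k + 2)·f(k+1) − (k + 4)·f(k) − (k + 1/2) = 0.
Bound: deg f ≤ 2.
Solve for f: f(k) = k*(5*k + 1)/24 (degree 2 ≤ 2).
Get s_k = R·t_k = -k*(5*k + 1)/(3*(k + 2)*(k + 3)) with R(k) = B(k−1)f(k)/C(k) = k*(k + 4)*(5*k + 1)/(12*(2*k + 1)).
s_(k+1) − s_k = 4*(-2*k - 1)/(k**3 + 9*k**2 + 26*k + 24) = t_k.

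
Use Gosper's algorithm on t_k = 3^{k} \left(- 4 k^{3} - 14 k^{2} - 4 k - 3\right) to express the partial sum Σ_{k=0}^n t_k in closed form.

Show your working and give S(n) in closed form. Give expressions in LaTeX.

Ratio r(k) = 3*(4*k**3 + 26*k**2 + 44*k + 25)/(4*k**3 + 14*k**2 + 4*k + 3).
Take A(k)=3, B(k)=1, C(k)=k**3 + 7*k**2/2 + k + 3/4.
f must satisfy (3)·f(k+1) − (1)·f(k) = k**3 + 7*k**2/2 + k + 3/4.
Bound: deg f ≤ 3.
Match coefficients ⇒ f(k) = (k + 1)*(2*k**2 - 4*k + 3)/4.
Certificate R = B(k−1)f/C = (k + 1)*(2*k**2 - 4*k + 3)/(4*k**3 + 14*k**2 + 4*k + 3) gives s_k = 3**k*(-2*k**3 + 2*k**2 + k - 3).
Verify: 3**k*(-4*k**3 - 14*k**2 - 4*k - 3) matches t_k.
Σ_(k=0)^n t_k = s_(n+1) − s_(0) = (3**(n + 1)*(-2*n**3 - 4*n**2 - n - 2)) − (-3), i.e. -6*3**n*n**3 - 12*3**n*n**2 - 3*3**n*n - 6*3**n + 3.

S(n) = - 6 \cdot 3^{n} n^{3} - 12 \cdot 3^{n} n^{2} - 3 \cdot 3^{n} n - 6 \cdot 3^{n} + 3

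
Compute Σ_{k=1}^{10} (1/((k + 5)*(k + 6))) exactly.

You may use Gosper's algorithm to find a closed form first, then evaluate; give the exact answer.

Step 1: r(k) = (k + 5)/(k + 7).
Gosper form: A/B · C(k+1)/C(k) with A=k + 5, B=k + 7, C=1.
Need (k + 5)·f(k+1) − (k + 6)·f(k) = 1.
Bound: deg f ≤ 1.
A polynomial solution: f(k) = k/5.
Then R = B(k−1)f/C = k*(k + 6)/5, so s_k = R(k)·t_k = k/(5*(k + 5)).
s_(k+1) − s_k = 1/(k**2 + 11*k + 30) = t_k.
Telescoping: Σ = s_(11) − s_(1) = 11/80 − (1/30) = 5/48.

Σ = 5/48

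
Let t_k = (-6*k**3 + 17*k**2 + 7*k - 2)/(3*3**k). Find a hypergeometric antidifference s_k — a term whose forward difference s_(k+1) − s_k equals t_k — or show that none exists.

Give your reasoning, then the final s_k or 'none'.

s_k = (3*k**3 - 4*k**2 - 3*k - 1)/3**k

The ratio is (6*k**3 + k**2 - 23*k - 16)/(3*(6*k**3 - 17*k**2 - 7*k + 2)).
Normal form (A,B,C) = (1/3, 1, k**3 - 17*k**2/6 - 7*k/6 + 1/3).
Key eq: (1/3)·f(k+1) = (1)·f(k) + (k**3 - 17*k**2/6 - 7*k/6 + 1/3).
d = 3 from the (0,0,3) case.
Solve for f: f(k) = -(3*k**3 - 4*k**2 - 3*k - 1)/2 (degree 3 ≤ 3).
Get s_k = R·t_k = (3*k**3 - 4*k**2 - 3*k - 1)/3**k with R(k) = B(k−1)f(k)/C(k) = -3*(3*k**3 - 4*k**2 - 3*k - 1)/(6*k**3 - 17*k**2 - 7*k + 2).
Verify: (-6*k**3 + 17*k**2 + 7*k - 2)/(3*3**k) matches t_k.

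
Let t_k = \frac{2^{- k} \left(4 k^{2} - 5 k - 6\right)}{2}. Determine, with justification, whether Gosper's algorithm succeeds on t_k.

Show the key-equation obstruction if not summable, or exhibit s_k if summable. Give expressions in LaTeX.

Step 1: r(k) = (4*k**2 + 3*k - 7)/(2*(4*k**2 - 5*k - 6)).
Normal form (A,B,C) = (1/2, 1, k**2 - 5*k/4 - 3/2).
Key eq: (1/2)·f(k+1) = (1)·f(k) + (k**2 - 5*k/4 - 3/2).
d = 2 from the (0,0,2) case.
A polynomial solution: f(k) = -(4*k**2 + 3*k + 1)/2.
So s_k = (B(k−1)f/C)·t_k = (-2*(4*k**2 + 3*k + 1)/((k - 2)*(4*k + 3)))·t_k = (-4*k**2 - 3*k - 1)/2**k.
s_(k+1) − s_k = (4*k**2 - 5*k - 6)/(2*2**k) = t_k.

Yes. s_k = 2^{- k} \left(- 4 k^{2} - 3 k - 1\right).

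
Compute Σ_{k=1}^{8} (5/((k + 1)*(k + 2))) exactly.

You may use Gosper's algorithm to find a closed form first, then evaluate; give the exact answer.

t_(k+1)/t_k = (k + 1)/(k + 3).
Factor: A=k + 1; B=k + 3; C=1.
Key eq: (k + 1)·f(k+1) = (k + 2)·f(k) + (1).
Degrees (1,1,0) ⇒ d ≤ 1.
Coefficient equations give f(k) = k.
R(k) = B(k−1)·f(k)/C(k) = k*(k + 2); s_k = R·t_k = 5*k/(k + 1).
Check: Δs_k = 5/(k**2 + 3*k + 2). ✓
Sum = s_(9) − s_(1); s_(9) = 9/2, s_(1) = 5/2 ⇒ 2.

Σ = 2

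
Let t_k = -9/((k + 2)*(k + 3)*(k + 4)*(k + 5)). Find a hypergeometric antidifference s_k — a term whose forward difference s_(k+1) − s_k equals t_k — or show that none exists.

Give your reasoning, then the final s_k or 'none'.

t_(k+1)/t_k = (k + 2)/(k + 6).
A = k + 2, B = k + 6, C = 1.
Key eq: (k + 2)·f(k+1) = (k + 5)·f(k) + (1).
From deg A=1, deg B=1, deg C=0: d=3.
Solving with deg f ≤ 3: f(k) = k*(k**2 + 9*k + 26)/72.
Certificate R = B(k−1)f/C = k*(k + 5)*(k**2 + 9*k + 26)/72 gives s_k = k*(-k**2 - 9*k - 26)/(8*(k + 2)*(k + 3)*(k + 4)).
Verify: -9/(k**4 + 14*k**3 + 71*k**2 + 154*k + 120) matches t_k.

s_k = k*(-k**2 - 9*k - 26)/(8*(k + 2)*(k + 3)*(k + 4))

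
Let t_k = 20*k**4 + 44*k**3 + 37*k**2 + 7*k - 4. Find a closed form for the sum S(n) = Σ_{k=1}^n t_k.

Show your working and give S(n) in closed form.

Compute t_(k+1)/t_k: get (20*k**4 + 124*k**3 + 289*k**2 + 293*k + 104)/(20*k**4 + 44*k**3 + 37*k**2 + 7*k - 4).
Normal form (A,B,C) = (1, 1, k**4 + 11*k**3/5 + 37*k**2/20 + 7*k/20 - 1/5).
f must satisfy (1)·f(k+1) − (1)·f(k) = k**4 + 11*k**3/5 + 37*k**2/20 + 7*k/20 - 1/5.
From deg A=0, deg B=0, deg C=4: d=5.
Solving with deg f ≤ 5: f(k) = k*(4*k**4 + k**3 - 3*k**2 - 4*k - 2)/20.
So s_k = (B(k−1)f/C)·t_k = (k*(4*k**4 + k**3 - 3*k**2 - 4*k - 2)/(20*k**4 + 44*k**3 + 37*k**2 + 7*k - 4))·t_k = k*(4*k**4 + k**3 - 3*k**2 - 4*k - 2).
s_(k+1) − s_k = 20*k**4 + 44*k**3 + 37*k**2 + 7*k - 4 = t_k.
Evaluate: s_(n+1) = 4*n**5 + 21*n**4 + 41*n**3 + 33*n**2 + 5*n - 4; subtract s_(1) = -4 ⇒ S(n) = n*(4*n**4 + 21*n**3 + 41*n**2 + 33*n + 5).

S(n) = n*(4*n**4 + 21*n**3 + 41*n**2 + 33*n + 5)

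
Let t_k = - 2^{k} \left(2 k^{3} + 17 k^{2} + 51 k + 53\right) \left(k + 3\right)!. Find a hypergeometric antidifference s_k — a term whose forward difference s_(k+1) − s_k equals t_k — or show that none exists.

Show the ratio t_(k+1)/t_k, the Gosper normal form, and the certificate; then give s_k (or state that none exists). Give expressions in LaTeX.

r(k) = 2*(2*k**4 + 31*k**3 + 183*k**2 + 487*k + 492)/(2*k**3 + 17*k**2 + 51*k + 53) after simplifying.
So A=2*k + 8 and B=1, with C=k**3 + 17*k**2/2 + 51*k/2 + 53/2.
Need (2*k + 8)·f(k+1) − (1)·f(k) = k**3 + 17*k**2/2 + 51*k/2 + 53/2.
Degrees (1,0,3) ⇒ d ≤ 2.
Solving with deg f ≤ 2: f(k) = (k**2 + 3*k + 3)/2.
Then R = B(k−1)f/C = (k**2 + 3*k + 3)/(2*k**3 + 17*k**2 + 51*k + 53), so s_k = R(k)·t_k = -2**k*(k**2 + 3*k + 3)*factorial(k + 3).
s_(k+1) − s_k = -2**k*(2*k**3 + 17*k**2 + 51*k + 53)*factorial(k + 3) = t_k.

s_k = - 2^{k} \left(k^{2} + 3 k + 3\right) \left(k + 3\right)!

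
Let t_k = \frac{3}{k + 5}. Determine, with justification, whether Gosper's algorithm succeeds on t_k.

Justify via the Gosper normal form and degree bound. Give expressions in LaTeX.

No — the linear system for f has no solution.

Step 1: r(k) = (k + 5)/(k + 6).
Factor: A=k + 5; B=k + 6; C=1.
f must satisfy (k + 5)·f(k+1) − (k + 5)·f(k) = 1.
From deg A=1, deg B=1, deg C=0: d=0.
Put f(k) = c0: A·f(k+1) − B(k−1)·f(k) − C = -1; need -1 = 0 — inconsistent ⇒ no f, not summable.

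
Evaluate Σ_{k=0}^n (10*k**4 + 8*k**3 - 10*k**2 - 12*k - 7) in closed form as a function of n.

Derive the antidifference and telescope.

Step 1: r(k) = (10*k**4 + 48*k**3 + 74*k**2 + 32*k - 11)/(10*k**4 + 8*k**3 - 10*k**2 - 12*k - 7).
Factor: A=1; B=1; C=k**4 + 4*k**3/5 - k**2 - 6*k/5 - 7/10.
Need (1)·f(k+1) − (1)·f(k) = k**4 + 4*k**3/5 - k**2 - 6*k/5 - 7/10.
d = 5 from the (0,0,4) case.
Solve for f: f(k) = k*(2*k**4 - 3*k**3 - 4*k**2 + k - 3)/10 (degree 5 ≤ 5).
R(k) = B(k−1)·f(k)/C(k) = k*(2*k**4 - 3*k**3 - 4*k**2 + k - 3)/(10*k**4 + 8*k**3 - 10*k**2 - 12*k - 7); s_k = R·t_k = k*(2*k**4 - 3*k**3 - 4*k**2 + k - 3).
Check: Δs_k = 10*k**4 + 8*k**3 - 10*k**2 - 12*k - 7. ✓
Σ_(k=0)^n t_k = s_(n+1) − s_(0) = (2*n**5 + 7*n**4 + 4*n**3 - 9*n**2 - 15*n - 7) − (0), i.e. 2*n**5 + 7*n**4 + 4*n**3 - 9*n**2 - 15*n - 7.

S(n) = 2*n**5 + 7*n**4 + 4*n**3 - 9*n**2 - 15*n - 7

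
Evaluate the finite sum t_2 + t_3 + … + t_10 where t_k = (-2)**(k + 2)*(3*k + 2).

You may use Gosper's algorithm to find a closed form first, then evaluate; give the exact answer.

Σ = 90144

The ratio is 2*(-3*k - 5)/(3*k + 2).
Take A(k)=-2, B(k)=1, C(k)=k + 2/3.
Key eq: (-2)·f(k+1) = (1)·f(k) + (k + 2/3).
d = 1 from the (0,0,1) case.
A polynomial solution: f(k) = -k/3.
R(k) = B(k−1)·f(k)/C(k) = -k/(3*k + 2); s_k = R·t_k = -(-2)**(k + 2)*k.
Δs = (-2)**(k + 2)*(3*k + 2), as required.
Sum = s_(11) − s_(2); s_(11) = 90112, s_(2) = -32 ⇒ 90144.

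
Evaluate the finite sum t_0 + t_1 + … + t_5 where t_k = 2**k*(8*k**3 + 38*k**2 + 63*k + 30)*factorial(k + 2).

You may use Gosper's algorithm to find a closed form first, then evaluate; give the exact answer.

The ratio is 2*(8*k**4 + 86*k**3 + 349*k**2 + 628*k + 417)/(8*k**3 + 38*k**2 + 63*k + 30).
A = 2*k + 6, B = 1, C = k**3 + 19*k**2/4 + 63*k/8 + 15/4.
Solve (2*k + 6)·f(k+1) − (1)·f(k) = k**3 + 19*k**2/4 + 63*k/8 + 15/4.
Bound: deg f ≤ 2.
Solve for f: f(k) = k*(4*k + 1)/8 (degree 2 ≤ 2).
Then R = B(k−1)f/C = k*(4*k + 1)/(8*k**3 + 38*k**2 + 63*k + 30), so s_k = R(k)·t_k = 2**k*k*(4*k + 1)*factorial(k + 2).
Δs = 2**k*(8*k**3 + 38*k**2 + 63*k + 30)*factorial(k + 2), as required.
Telescoping: Σ = s_(6) − s_(0) = 387072000 − (0) = 387072000.

Σ = 387072000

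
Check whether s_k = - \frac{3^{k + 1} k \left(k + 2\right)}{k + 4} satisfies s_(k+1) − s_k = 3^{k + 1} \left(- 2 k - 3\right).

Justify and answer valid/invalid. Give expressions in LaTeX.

Invalid: residual \frac{12 \cdot 3^{k} \left(k^{2} + 5 k + 6\right)}{k^{2} + 9 k + 20} ≠ 0.

s_(k+1) = -3**(k + 2)*(k + 1)*(k + 3)/(k + 5)
s_(k+1) − s_k = 3**(k + 1)*(-2*k**3 - 17*k**2 - 47*k - 36)/(k**2 + 9*k + 20)
(s_(k+1) − s_k) − t_k = 12*3**k*(k**2 + 5*k + 6)/(k**2 + 9*k + 20)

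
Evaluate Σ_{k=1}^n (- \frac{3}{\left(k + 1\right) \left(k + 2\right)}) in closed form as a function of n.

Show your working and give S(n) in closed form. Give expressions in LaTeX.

S(n) = - \frac{3 n}{2 n + 4}

The ratio is (k + 1)/(k + 3).
Gosper form: A/B · C(k+1)/C(k) with A=k + 1, B=k + 3, C=1.
Set up (k + 1)·f(k+1) − (k + 2)·f(k) − (1) = 0.
deg f ≤ 1 (via 1,1,0).
Solve for f: f(k) = k (degree 1 ≤ 1).
Certificate R = B(k−1)f/C = k*(k + 2) gives s_k = -3*k/(k + 1).
Check: Δs_k = -3/(k**2 + 3*k + 2). ✓
Telescope: S(n) = s_(n+1) − s_(1) = 3*(-n - 1)/(n + 2) − (-3/2) = -3*n/(2*n + 4).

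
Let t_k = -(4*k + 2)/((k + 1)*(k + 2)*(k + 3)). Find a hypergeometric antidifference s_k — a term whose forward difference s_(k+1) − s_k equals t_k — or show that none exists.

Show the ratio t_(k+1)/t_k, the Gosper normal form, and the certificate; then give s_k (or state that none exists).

s_k = -k*(3*k + 1)/(2*(k + 1)*(k + 2))

t_(k+1)/t_k = (k + 1)*(2*k + 3)/((k + 4)*(2*k + 1)).
Gosper form: A/B · C(k+1)/C(k) with A=k + 1, B=k + 4, C=k + 1/2.
Solve (k + 1)·f(k+1) − (k + 3)·f(k) = k + 1/2.
Bound: deg f ≤ 2.
Solving with deg f ≤ 2: f(k) = k*(3*k + 1)/8.
Get s_k = R·t_k = -k*(3*k + 1)/(2*(k + 1)*(k + 2)) with R(k) = B(k−1)f(k)/C(k) = k*(k + 3)*(3*k + 1)/(4*(2*k + 1)).
s_(k+1) − s_k = 2*(-2*k - 1)/(k**3 + 6*k**2 + 11*k + 6) = t_k.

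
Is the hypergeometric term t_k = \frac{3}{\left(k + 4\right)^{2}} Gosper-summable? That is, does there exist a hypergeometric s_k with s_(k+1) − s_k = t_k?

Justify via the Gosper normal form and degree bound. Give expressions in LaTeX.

Compute t_(k+1)/t_k: get (k + 4)**2/(k + 5)**2.
So A=k**2 + 8*k + 16 and B=k**2 + 10*k + 25, with C=1.
Solve (k**2 + 8*k + 16)·f(k+1) − (k**2 + 8*k + 16)·f(k) = 1.
Degrees (2,2,0) ⇒ d ≤ 0.
Generic f = c0 gives residual -1; -1 = 0 cannot hold, so t_k is not Gosper-summable.

No; the coefficient equations for f are inconsistent.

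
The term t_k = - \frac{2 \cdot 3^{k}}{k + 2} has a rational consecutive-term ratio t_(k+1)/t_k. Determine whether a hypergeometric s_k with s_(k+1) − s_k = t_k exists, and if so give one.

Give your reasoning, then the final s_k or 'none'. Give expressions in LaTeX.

none — t_k is not Gosper-summable

Step 1: r(k) = 3*(k + 2)/(k + 3).
Factor: A=3*k + 6; B=k + 3; C=1.
Solve (3*k + 6)·f(k+1) − (k + 2)·f(k) = 1.
Bound: deg f ≤ -1.
d = -1 < 0 ⇒ no nonzero polynomial f; not summable.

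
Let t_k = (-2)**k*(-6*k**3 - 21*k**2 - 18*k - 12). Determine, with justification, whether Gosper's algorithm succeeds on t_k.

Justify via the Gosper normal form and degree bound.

Compute t_(k+1)/t_k: get 2*(-2*k**3 - 13*k**2 - 26*k - 19)/(2*k**3 + 7*k**2 + 6*k + 4).
A = -2, B = 1, C = k**3 + 7*k**2/2 + 3*k + 2.
Need (-2)·f(k+1) − (1)·f(k) = k**3 + 7*k**2/2 + 3*k + 2.
Bound: deg f ≤ 3.
A polynomial solution: f(k) = -(2*k**3 + 3*k**2 - 2*k + 2)/6.
Certificate R = B(k−1)f/C = -(2*k**3 + 3*k**2 - 2*k + 2)/(3*(2*k**3 + 7*k**2 + 6*k + 4)) gives s_k = (-2)**k*(2*k**3 + 3*k**2 - 2*k + 2).
Verify: (-2)**k*(-6*k**3 - 21*k**2 - 18*k - 12) matches t_k.

Yes. s_k = (-2)**k*(2*k**3 + 3*k**2 - 2*k + 2).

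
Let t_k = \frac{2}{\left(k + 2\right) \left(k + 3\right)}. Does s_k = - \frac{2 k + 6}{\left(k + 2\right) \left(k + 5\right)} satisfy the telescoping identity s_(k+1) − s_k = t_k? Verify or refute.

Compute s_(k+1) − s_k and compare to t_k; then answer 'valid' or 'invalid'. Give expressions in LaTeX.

Invalid: residual \frac{8 \left(- k - 4\right)}{k^{4} + 16 k^{3} + 91 k^{2} + 216 k + 180} ≠ 0.

s_(k+1) = 2*(-k - 4)/((k + 3)*(k + 6))
s_(k+1) − s_k = 2*(k**2 + 7*k + 14)/(k**4 + 16*k**3 + 91*k**2 + 216*k + 180)
(s_(k+1) − s_k) − t_k = 8*(-k - 4)/(k**4 + 16*k**3 + 91*k**2 + 216*k + 180)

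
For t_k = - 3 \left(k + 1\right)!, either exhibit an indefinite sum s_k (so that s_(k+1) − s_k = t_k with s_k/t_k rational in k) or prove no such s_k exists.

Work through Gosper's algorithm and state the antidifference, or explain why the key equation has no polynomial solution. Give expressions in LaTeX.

none (Gosper's algorithm certifies no s_k)

t_(k+1)/t_k = k + 2.
Normal form (A,B,C) = (k + 2, 1, 1).
Key eq: (k + 2)·f(k+1) = (1)·f(k) + (1).
Bound: deg f ≤ -1.
deg f ≤ -1 is impossible — no certificate.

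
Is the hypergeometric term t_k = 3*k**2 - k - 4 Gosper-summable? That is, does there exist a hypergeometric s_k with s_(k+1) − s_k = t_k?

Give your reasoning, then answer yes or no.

r(k) = (k - 3*(k + 1)**2 + 5)/(-3*k**2 + k + 4) after simplifying.
So A=1 and B=1, with C=k**2 - k/3 - 4/3.
Set up (1)·f(k+1) − (1)·f(k) − (k**2 - k/3 - 4/3) = 0.
From deg A=0, deg B=0, deg C=2: d=3.
Solving with deg f ≤ 3: f(k) = k*(k - 3)*(k + 1)/3.
So s_k = (B(k−1)f/C)·t_k = (k*(k - 3)/(3*k - 4))·t_k = k*(k**2 - 2*k - 3).
Δs = 3*k**2 - k - 4, as required.

Yes. s_k = k*(k**2 - 2*k - 3).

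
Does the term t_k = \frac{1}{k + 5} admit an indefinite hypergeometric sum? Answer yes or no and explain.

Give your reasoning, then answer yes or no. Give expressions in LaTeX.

The ratio is (k + 5)/(k + 6).
Take A(k)=k + 5, B(k)=k + 6, C(k)=1.
f must satisfy (k + 5)·f(k+1) − (k + 5)·f(k) = 1.
Degrees (1,1,0) ⇒ d ≤ 0.
Generic f = c0 gives residual -1; -1 = 0 cannot hold, so t_k is not Gosper-summable.

No; the coefficient equations for f are inconsistent.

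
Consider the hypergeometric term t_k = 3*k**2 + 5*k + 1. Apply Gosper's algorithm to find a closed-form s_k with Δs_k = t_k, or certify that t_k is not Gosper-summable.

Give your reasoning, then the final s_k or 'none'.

s_k = k*(k**2 + k - 1)

Ratio r(k) = (3*k**2 + 11*k + 9)/(3*k**2 + 5*k + 1).
Factor: A=1; B=1; C=k**2 + 5*k/3 + 1/3.
Need (1)·f(k+1) − (1)·f(k) = k**2 + 5*k/3 + 1/3.
Bound: deg f ≤ 3.
Solving with deg f ≤ 3: f(k) = k*(k**2 + k - 1)/3.
Then R = B(k−1)f/C = k*(k**2 + k - 1)/(3*k**2 + 5*k + 1), so s_k = R(k)·t_k = k*(k**2 + k - 1).
Δs = 3*k**2 + 5*k + 1, as required.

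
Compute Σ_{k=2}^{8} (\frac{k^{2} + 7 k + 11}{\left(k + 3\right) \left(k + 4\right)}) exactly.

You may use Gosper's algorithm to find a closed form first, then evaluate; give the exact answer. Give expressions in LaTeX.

Σ = 413/60

The ratio is (k + 3)*(7*k + (k + 1)**2 + 18)/((k + 5)*(k**2 + 7*k + 11)).
A = k + 3, B = k + 5, C = k**2 + 7*k + 11.
Key eq: (k + 3)·f(k+1) = (k + 4)·f(k) + (k**2 + 7*k + 11).
d = 2 from the (1,1,2) case.
Solving with deg f ≤ 2: f(k) = k*(3*k + 8)/3.
Then R = B(k−1)f/C = k*(k + 4)*(3*k + 8)/(3*(k**2 + 7*k + 11)), so s_k = R(k)·t_k = k*(3*k + 8)/(3*(k + 3)).
Verify: (k**2 + 7*k + 11)/(k**2 + 7*k + 12) matches t_k.
Evaluate s at k=9 and k=2: 35/4 and 28/15; difference 413/60.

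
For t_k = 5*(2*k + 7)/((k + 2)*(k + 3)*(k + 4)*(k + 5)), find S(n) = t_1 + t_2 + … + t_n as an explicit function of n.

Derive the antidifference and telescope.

Ratio r(k) = (k + 2)*(2*k + 9)/((k + 6)*(2*k + 7)).
A = k + 2, B = k + 6, C = k + 7/2.
Key eq: (k + 2)·f(k+1) = (k + 5)·f(k) + (k + 7/2).
d = 3 from the (1,1,1) case.
Solve for f: f(k) = k*(k + 3)*(k + 6)/16 (degree 3 ≤ 3).
So s_k = (B(k−1)f/C)·t_k = (k*(k + 3)*(k + 5)*(k + 6)/(8*(2*k + 7)))·t_k = 5*k*(k + 6)/(8*(k**2 + 6*k + 8)).
Δs = 5*(2*k + 7)/(k**4 + 14*k**3 + 71*k**2 + 154*k + 120), as required.
s_(n+1) = 5*(n**2 + 8*n + 7)/(8*(n**2 + 8*n + 15)) and s_(1) = 7/24, so S(n) = n*(n + 8)/(3*(n**2 + 8*n + 15)).

S(n) = n*(n + 8)/(3*(n**2 + 8*n + 15))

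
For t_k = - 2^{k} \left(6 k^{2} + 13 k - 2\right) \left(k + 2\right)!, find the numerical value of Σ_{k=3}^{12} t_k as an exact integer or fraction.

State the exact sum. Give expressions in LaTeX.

Ratio r(k) = 2*(6*k**3 + 43*k**2 + 92*k + 51)/(6*k**2 + 13*k - 2).
Gosper form: A/B · C(k+1)/C(k) with A=2*k + 6, B=1, C=k**2 + 13*k/6 - 1/3.
f must satisfy (2*k + 6)·f(k+1) − (1)·f(k) = k**2 + 13*k/6 - 1/3.
Bound: deg f ≤ 1.
Solving with deg f ≤ 1: f(k) = (3*k - 4)/6.
So s_k = (B(k−1)f/C)·t_k = ((3*k - 4)/(6*k**2 + 13*k - 2))·t_k = -2**k*(3*k - 4)*factorial(k + 2).
Verify: -2**k*(6*k**2 + 13*k - 2)*factorial(k + 2) matches t_k.
Telescoping: Σ = s_(13) − s_(3) = -374936394792960000 − (-4800) = -374936394792955200.

Σ = -374936394792955200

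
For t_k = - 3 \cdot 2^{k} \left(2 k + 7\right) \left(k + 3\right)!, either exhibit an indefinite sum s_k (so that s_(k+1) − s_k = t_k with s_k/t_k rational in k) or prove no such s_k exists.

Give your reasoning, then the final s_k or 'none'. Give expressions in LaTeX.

s_k = - 3 \cdot 2^{k} \left(k + 3\right)!

Ratio r(k) = 2*(k + 4)*(2*k + 9)/(2*k + 7).
Take A(k)=2*k + 8, B(k)=1, C(k)=k + 7/2.
f must satisfy (2*k + 8)·f(k+1) − (1)·f(k) = k + 7/2.
Degrees (1,0,1) ⇒ d ≤ 0.
Solving with deg f ≤ 0: f(k) = 1/2.
R(k) = B(k−1)·f(k)/C(k) = 1/(2*k + 7); s_k = R·t_k = -3*2**k*factorial(k + 3).
Check: Δs_k = -3*2**k*(2*k + 7)*factorial(k + 3). ✓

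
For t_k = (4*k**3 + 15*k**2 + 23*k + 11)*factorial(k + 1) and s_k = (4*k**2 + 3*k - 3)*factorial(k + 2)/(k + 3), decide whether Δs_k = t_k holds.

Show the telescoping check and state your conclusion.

Invalid: residual -(k + 1)*(4*k**3 + 23*k**2 + 41*k + 36)*factorial(k + 1)/((k + 3)*(k + 4)) ≠ 0.

s_(k+1) = (4*k**2 + 11*k + 4)*factorial(k + 3)/(k + 4)
s_(k+1) − s_k = (4*k**4 + 31*k**3 + 87*k**2 + 114*k + 48)*factorial(k + 2)/((k + 3)*(k + 4))
(s_(k+1) − s_k) − t_k = -(k + 1)*(4*k**3 + 23*k**2 + 41*k + 36)*factorial(k + 1)/((k + 3)*(k + 4))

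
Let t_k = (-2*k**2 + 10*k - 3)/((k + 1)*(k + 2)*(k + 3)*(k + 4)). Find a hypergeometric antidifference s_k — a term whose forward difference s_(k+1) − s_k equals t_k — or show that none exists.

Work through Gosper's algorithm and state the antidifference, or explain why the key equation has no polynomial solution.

The ratio is (2*k**3 - 4*k**2 - 11*k - 5)/(2*k**3 - 47*k + 15).
A = k + 1, B = k + 5, C = k**2 - 5*k + 3/2.
Need (k + 1)·f(k+1) − (k + 4)·f(k) = k**2 - 5*k + 3/2.
deg f ≤ 3 (via 1,1,2).
A polynomial solution: f(k) = k*(k**2 - 6*k + 23)/12.
Get s_k = R·t_k = k*(-k**2 + 6*k - 23)/(6*(k + 1)*(k + 2)*(k + 3)) with R(k) = B(k−1)f(k)/C(k) = k*(k + 4)*(k**2 - 6*k + 23)/(6*(2*k**2 - 10*k + 3)).
Verify: (-2*k**2 + 10*k - 3)/(k**4 + 10*k**3 + 35*k**2 + 50*k + 24) matches t_k.

s_k = k*(-k**2 + 6*k - 23)/(6*(k + 1)*(k + 2)*(k + 3))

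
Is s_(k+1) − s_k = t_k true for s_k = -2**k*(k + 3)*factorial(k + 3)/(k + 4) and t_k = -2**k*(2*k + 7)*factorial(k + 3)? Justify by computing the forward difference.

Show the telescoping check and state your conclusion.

Invalid: residual 2**k*(k + 3)*(2*k + 9)*factorial(k + 3)/((k + 4)*(k + 5)) ≠ 0.

s_(k+1) = -2**(k + 1)*(k + 4)*factorial(k + 4)/(k + 5)
s_(k+1) − s_k = -2**k*(2*k**3 + 23*k**2 + 88*k + 113)*factorial(k + 3)/((k + 4)*(k + 5))
(s_(k+1) − s_k) − t_k = 2**k*(k + 3)*(2*k + 9)*factorial(k + 3)/((k + 4)*(k + 5))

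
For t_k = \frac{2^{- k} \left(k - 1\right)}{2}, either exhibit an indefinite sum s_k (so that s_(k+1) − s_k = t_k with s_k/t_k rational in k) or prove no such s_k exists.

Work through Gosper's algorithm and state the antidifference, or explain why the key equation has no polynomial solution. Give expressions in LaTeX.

t_(k+1)/t_k = k/(2*(k - 1)).
Gosper form: A/B · C(k+1)/C(k) with A=1/2, B=1, C=k - 1.
Set up (1/2)·f(k+1) − (1)·f(k) − (k - 1) = 0.
Degrees (0,0,1) ⇒ d ≤ 1.
Match coefficients ⇒ f(k) = -2*k.
Certificate R = B(k−1)f/C = -2*k/(k - 1) gives s_k = -k/2**k.
Check: Δs_k = (k - 1)/(2*2**k). ✓

s_k = - 2^{- k} k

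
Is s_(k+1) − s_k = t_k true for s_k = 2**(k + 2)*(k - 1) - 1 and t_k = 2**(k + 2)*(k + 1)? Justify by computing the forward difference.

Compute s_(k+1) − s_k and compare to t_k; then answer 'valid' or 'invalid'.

valid (s_(k+1) − s_k reduces to t_k)

s_(k+1) = 2**(k + 3)*k - 1
s_(k+1) − s_k = 2**(k + 2)*(k + 1)
(s_(k+1) − s_k) − t_k = 0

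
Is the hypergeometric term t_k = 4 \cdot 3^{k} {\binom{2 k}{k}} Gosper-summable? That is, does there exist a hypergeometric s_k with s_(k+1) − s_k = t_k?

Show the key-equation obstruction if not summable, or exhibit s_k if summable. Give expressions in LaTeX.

t_(k+1)/t_k = 6*(2*k + 1)/(k + 1).
Factor: A=12*k + 6; B=k + 1; C=1.
Solve (12*k + 6)·f(k+1) − (k)·f(k) = 1.
From deg A=1, deg B=1, deg C=0: d=-1.
Negative degree bound (-1): no f exists, t_k not Gosper-summable.

No; the degree bound rules out any f.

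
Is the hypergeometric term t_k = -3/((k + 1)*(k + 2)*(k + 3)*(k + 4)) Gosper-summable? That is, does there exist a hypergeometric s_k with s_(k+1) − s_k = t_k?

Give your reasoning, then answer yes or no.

r(k) = (k + 1)/(k + 5) after simplifying.
Take A(k)=k + 1, B(k)=k + 5, C(k)=1.
f must satisfy (k + 1)·f(k+1) − (k + 4)·f(k) = 1.
d = 3 from the (1,1,0) case.
A polynomial solution: f(k) = k*(k**2 + 6*k + 11)/18.
Then R = B(k−1)f/C = k*(k + 4)*(k**2 + 6*k + 11)/18, so s_k = R(k)·t_k = k*(-k**2 - 6*k - 11)/(6*(k + 1)*(k + 2)*(k + 3)).
Verify: -3/(k**4 + 10*k**3 + 35*k**2 + 50*k + 24) matches t_k.

Yes. s_k = k*(-k**2 - 6*k - 11)/(6*(k + 1)*(k + 2)*(k + 3)).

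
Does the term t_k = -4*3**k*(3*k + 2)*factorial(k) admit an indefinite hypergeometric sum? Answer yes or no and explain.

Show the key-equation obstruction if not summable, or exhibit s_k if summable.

Step 1: r(k) = 3*(k + 1)*(3*k + 5)/(3*k + 2).
Gosper form: A/B · C(k+1)/C(k) with A=3*k + 3, B=1, C=k + 2/3.
Solve (3*k + 3)·f(k+1) − (1)·f(k) = k + 2/3.
Bound: deg f ≤ 0.
Solve for f: f(k) = 1/3 (degree 0 ≤ 0).
So s_k = (B(k−1)f/C)·t_k = (1/(3*k + 2))·t_k = -4*3**k*factorial(k).
Verify: -4*3**k*(3*k + 2)*factorial(k) matches t_k.

Yes. s_k = -4*3**k*factorial(k).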